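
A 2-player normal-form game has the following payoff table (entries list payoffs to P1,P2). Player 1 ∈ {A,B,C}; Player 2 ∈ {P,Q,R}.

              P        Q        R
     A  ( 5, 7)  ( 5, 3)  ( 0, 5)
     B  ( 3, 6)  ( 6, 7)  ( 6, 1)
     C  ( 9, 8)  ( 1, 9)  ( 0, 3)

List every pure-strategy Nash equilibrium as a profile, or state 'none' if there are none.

(A,P): not NE [P1→C gives 9>5]
(A,Q): not NE [P1→B gives 6>5; P2→P gives 7>3]
(A,R): not NE [P1→B gives 6>0; P2→P gives 7>5]
(B,P): not NE [P1→C gives 9>3; P2→Q gives 7>6]
(B,Q): NE
(B,R): not NE [P2→Q gives 7>1]
(C,P): not NE [P2→Q gives 9>8]
(C,Q): not NE [P1→B gives 6>1]
(C,R): not NE [P1→B gives 6>0; P2→Q gives 9>3]

NE set: (B,Q)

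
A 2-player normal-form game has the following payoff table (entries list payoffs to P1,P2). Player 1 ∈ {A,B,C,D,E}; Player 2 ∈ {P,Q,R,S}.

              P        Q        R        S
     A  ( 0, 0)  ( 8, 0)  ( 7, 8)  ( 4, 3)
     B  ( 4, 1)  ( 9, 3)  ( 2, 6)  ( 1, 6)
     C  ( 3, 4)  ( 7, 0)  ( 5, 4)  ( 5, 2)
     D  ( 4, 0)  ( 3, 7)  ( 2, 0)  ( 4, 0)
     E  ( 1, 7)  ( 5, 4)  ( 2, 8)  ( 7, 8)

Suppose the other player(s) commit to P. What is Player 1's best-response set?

u_1(A vs P) = 0
u_1(B vs P) = 4
u_1(C vs P) = 3
u_1(D vs P) = 4
u_1(E vs P) = 1
max payoff 4 at {B,D}

BR_1 = {B,D}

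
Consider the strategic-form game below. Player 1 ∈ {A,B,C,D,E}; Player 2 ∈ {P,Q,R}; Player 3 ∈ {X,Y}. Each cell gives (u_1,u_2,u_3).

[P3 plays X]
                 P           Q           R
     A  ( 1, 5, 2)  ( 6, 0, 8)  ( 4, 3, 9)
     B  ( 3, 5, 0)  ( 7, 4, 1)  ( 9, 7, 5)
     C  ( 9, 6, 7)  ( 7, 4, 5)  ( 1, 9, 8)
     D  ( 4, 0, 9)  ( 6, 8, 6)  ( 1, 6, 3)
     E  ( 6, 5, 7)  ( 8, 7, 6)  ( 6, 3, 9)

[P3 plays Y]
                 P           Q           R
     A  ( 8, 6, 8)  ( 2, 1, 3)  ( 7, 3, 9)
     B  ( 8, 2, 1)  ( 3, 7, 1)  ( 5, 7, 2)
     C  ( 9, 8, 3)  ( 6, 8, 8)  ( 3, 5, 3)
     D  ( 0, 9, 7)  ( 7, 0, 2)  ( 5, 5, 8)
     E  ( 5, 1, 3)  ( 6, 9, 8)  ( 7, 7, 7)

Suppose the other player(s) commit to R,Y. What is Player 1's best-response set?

P1 best: {A,E}

u_1(A vs R,Y) = 7
u_1(B vs R,Y) = 5
u_1(C vs R,Y) = 3
u_1(D vs R,Y) = 5
u_1(E vs R,Y) = 7
max payoff 7 at {A,E}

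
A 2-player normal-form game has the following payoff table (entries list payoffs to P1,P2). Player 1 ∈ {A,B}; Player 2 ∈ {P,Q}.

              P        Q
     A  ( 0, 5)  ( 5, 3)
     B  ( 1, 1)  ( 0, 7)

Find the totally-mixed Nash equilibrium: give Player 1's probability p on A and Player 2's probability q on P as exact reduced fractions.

P1 indiff ⇒ q·0+(1-q)·5 = q·1+(1-q)·0 ⇒ q(-1) = (1-q)(-5) ⇒ q = 5/6
P2 indiff ⇒ p·5+(1-p)·1 = p·3+(1-p)·7 ⇒ p(2) = (1-p)(6) ⇒ p = 3/4

P1 mixes 3/4 on A; P2 mixes 5/6 on P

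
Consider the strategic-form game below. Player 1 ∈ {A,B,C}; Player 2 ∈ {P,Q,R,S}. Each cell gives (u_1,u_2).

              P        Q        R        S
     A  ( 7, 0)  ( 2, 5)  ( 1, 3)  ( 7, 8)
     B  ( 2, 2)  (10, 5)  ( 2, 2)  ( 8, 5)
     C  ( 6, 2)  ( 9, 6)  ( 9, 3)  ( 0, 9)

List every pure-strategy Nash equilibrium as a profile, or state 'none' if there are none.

(A,P): not NE [P2→S gives 8>0]
(A,Q): not NE [P1→B gives 10>2; P2→S gives 8>5]
(A,R): not NE [P1→C gives 9>1; P2→S gives 8>3]
(A,S): not NE [P1→B gives 8>7]
(B,P): not NE [P1→A gives 7>2; P2→S gives 5>2]
(B,Q): NE
(B,R): not NE [P1→C gives 9>2; P2→S gives 5>2]
(B,S): NE
(C,P): not NE [P1→A gives 7>6; P2→S gives 9>2]
(C,Q): not NE [P1→B gives 10>9; P2→S gives 9>6]
(C,R): not NE [P2→S gives 9>3]
(C,S): not NE [P1→B gives 8>0]

NE set: (B,Q), (B,S)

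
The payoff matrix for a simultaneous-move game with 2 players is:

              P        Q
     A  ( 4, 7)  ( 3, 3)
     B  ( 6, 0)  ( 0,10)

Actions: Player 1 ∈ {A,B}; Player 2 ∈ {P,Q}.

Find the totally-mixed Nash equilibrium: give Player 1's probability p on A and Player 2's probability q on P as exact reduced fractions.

P1 indiff ⇒ q·4+(1-q)·3 = q·6+(1-q)·0 ⇒ q(-2) = (1-q)(-3) ⇒ q = 3/5
P2 indiff ⇒ p·7+(1-p)·0 = p·3+(1-p)·10 ⇒ p(4) = (1-p)(10) ⇒ p = 5/7

P1 mixes 5/7 on A; P2 mixes 3/5 on P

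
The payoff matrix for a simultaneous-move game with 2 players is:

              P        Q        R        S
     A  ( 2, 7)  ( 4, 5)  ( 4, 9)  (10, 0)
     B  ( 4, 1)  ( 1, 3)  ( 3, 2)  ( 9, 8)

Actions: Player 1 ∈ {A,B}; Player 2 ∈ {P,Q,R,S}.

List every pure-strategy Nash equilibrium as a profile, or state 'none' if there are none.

(A,P): not NE [P1→B gives 4>2; P2→R gives 9>7]
(A,Q): not NE [P2→R gives 9>5]
(A,R): NE
(A,S): not NE [P2→R gives 9>0]
(B,P): not NE [P2→S gives 8>1]
(B,Q): not NE [P1→A gives 4>1; P2→S gives 8>3]
(B,R): not NE [P1→A gives 4>3; P2→S gives 8>2]
(B,S): not NE [P1→A gives 10>9]

PSNE = {(A,R)}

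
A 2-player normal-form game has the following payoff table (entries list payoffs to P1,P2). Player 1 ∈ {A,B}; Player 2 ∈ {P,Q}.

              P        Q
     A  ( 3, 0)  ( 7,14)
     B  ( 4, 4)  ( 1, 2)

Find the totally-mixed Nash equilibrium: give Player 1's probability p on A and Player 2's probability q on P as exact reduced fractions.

P1 mixes 1/8 on A; P2 mixes 6/7 on P

P1 indiff ⇒ q·3+(1-q)·7 = q·4+(1-q)·1 ⇒ q(-1) = (1-q)(-6) ⇒ q = 6/7
P2 indiff ⇒ p·0+(1-p)·4 = p·14+(1-p)·2 ⇒ p(-14) = (1-p)(-2) ⇒ p = 1/8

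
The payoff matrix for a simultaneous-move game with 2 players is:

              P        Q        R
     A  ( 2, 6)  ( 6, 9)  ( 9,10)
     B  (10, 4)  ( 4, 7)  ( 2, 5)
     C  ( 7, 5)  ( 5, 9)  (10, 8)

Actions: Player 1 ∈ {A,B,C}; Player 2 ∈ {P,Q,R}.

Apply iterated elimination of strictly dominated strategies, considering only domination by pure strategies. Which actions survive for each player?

P2 drop P (Q beats it: A:9>6 B:7>4 C:9>5)
P1 drop B (A beats it: Q:6>4 R:9>2)
P1→{A,C} P2→{Q,R}

IESDS → P1:{A,C} P2:{Q,R}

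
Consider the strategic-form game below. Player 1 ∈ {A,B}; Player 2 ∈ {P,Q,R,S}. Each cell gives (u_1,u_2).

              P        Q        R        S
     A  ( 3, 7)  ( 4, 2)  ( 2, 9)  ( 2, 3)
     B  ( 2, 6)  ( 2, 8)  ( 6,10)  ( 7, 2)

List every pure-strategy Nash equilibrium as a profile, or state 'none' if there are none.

(A,P): not NE [P2→R gives 9>7]
(A,Q): not NE [P2→R gives 9>2]
(A,R): not NE [P1→B gives 6>2]
(A,S): not NE [P1→B gives 7>2; P2→R gives 9>3]
(B,P): not NE [P1→A gives 3>2; P2→R gives 10>6]
(B,Q): not NE [P1→A gives 4>2; P2→R gives 10>8]
(B,R): NE
(B,S): not NE [P2→R gives 10>2]

Nash profiles: (B,R)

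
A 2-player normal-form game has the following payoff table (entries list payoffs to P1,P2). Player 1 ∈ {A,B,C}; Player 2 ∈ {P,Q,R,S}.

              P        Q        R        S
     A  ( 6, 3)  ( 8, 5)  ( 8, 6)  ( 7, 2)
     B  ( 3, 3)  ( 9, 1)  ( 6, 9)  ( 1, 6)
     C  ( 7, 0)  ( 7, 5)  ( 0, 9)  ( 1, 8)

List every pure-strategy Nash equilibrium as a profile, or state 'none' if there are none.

(A,P): not NE [P1→C gives 7>6; P2→R gives 6>3]
(A,Q): not NE [P1→B gives 9>8; P2→R gives 6>5]
(A,R): NE
(A,S): not NE [P2→R gives 6>2]
(B,P): not NE [P1→C gives 7>3; P2→R gives 9>3]
(B,Q): not NE [P2→R gives 9>1]
(B,R): not NE [P1→A gives 8>6]
(B,S): not NE [P1→A gives 7>1; P2→R gives 9>6]
(C,P): not NE [P2→R gives 9>0]
(C,Q): not NE [P1→B gives 9>7; P2→R gives 9>5]
(C,R): not NE [P1→A gives 8>0]
(C,S): not NE [P1→A gives 7>1; P2→R gives 9>8]

NE set: (A,R)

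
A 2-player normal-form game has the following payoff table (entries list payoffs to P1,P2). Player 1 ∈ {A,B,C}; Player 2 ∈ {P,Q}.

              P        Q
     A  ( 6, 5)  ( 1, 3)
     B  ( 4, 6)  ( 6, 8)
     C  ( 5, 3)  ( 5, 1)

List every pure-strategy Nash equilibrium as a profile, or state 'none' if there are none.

(A,P): NE
(A,Q): not NE [P1→B gives 6>1; P2→P gives 5>3]
(B,P): not NE [P1→A gives 6>4; P2→Q gives 8>6]
(B,Q): NE
(C,P): not NE [P1→A gives 6>5]
(C,Q): not NE [P1→B gives 6>5; P2→P gives 3>1]

Nash profiles: (A,P), (B,Q)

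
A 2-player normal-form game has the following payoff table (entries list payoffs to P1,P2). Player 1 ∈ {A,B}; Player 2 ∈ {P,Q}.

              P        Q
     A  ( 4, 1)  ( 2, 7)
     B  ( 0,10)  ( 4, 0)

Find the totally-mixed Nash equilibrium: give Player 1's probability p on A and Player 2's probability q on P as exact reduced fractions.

(p,q) = (5/8, 1/3)

P1 indiff ⇒ q·4+(1-q)·2 = q·0+(1-q)·4 ⇒ q(4) = (1-q)(2) ⇒ q = 1/3
P2 indiff ⇒ p·1+(1-p)·10 = p·7+(1-p)·0 ⇒ p(-6) = (1-p)(-10) ⇒ p = 5/8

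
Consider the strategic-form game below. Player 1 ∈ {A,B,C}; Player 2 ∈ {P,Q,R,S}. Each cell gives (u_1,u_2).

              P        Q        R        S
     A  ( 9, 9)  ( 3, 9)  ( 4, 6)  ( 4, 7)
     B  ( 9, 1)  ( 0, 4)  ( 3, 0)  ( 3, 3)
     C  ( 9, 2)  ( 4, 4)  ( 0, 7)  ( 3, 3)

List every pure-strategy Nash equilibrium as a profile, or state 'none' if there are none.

(A,P): NE
(A,Q): not NE [P1→C gives 4>3]
(A,R): not NE [P2→Q gives 9>6]
(A,S): not NE [P2→Q gives 9>7]
(B,P): not NE [P2→Q gives 4>1]
(B,Q): not NE [P1→C gives 4>0]
(B,R): not NE [P1→A gives 4>3; P2→Q gives 4>0]
(B,S): not NE [P1→A gives 4>3; P2→Q gives 4>3]
(C,P): not NE [P2→R gives 7>2]
(C,Q): not NE [P2→R gives 7>4]
(C,R): not NE [P1→A gives 4>0]
(C,S): not NE [P1→A gives 4>3; P2→R gives 7>3]

PSNE = {(A,P)}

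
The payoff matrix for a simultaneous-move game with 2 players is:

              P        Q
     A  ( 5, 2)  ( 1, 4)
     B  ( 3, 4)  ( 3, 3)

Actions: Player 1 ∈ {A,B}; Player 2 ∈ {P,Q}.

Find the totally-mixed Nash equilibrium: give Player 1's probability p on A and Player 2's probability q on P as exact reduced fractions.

p=1/3, q=1/2

P1 indiff ⇒ q·5+(1-q)·1 = q·3+(1-q)·3 ⇒ q(2) = (1-q)(2) ⇒ q = 1/2
P2 indiff ⇒ p·2+(1-p)·4 = p·4+(1-p)·3 ⇒ p(-2) = (1-p)(-1) ⇒ p = 1/3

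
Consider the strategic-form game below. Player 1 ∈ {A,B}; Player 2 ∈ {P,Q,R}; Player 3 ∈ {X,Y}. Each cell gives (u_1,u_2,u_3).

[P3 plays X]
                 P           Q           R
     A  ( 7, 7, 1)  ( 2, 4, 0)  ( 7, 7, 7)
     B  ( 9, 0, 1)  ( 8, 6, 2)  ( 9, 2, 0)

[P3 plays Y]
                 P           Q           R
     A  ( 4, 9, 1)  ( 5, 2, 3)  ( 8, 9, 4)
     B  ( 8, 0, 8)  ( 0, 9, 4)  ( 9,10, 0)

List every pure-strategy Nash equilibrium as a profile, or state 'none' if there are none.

PSNE = {(B,R,Y)}

(A,P,X): not NE [P1→B gives 9>7]
(A,P,Y): not NE [P1→B gives 8>4]
(A,Q,X): not NE [P1→B gives 8>2; P2→R gives 7>4; P3→Y gives 3>0]
(A,Q,Y): not NE [P2→R gives 9>2]
(A,R,X): not NE [P1→B gives 9>7]
(A,R,Y): not NE [P1→B gives 9>8; P3→X gives 7>4]
(B,P,X): not NE [P2→Q gives 6>0; P3→Y gives 8>1]
(B,P,Y): not NE [P2→R gives 10>0]
(B,Q,X): not NE [P3→Y gives 4>2]
(B,Q,Y): not NE [P1→A gives 5>0; P2→R gives 10>9]
(B,R,X): not NE [P2→Q gives 6>2]
(B,R,Y): NE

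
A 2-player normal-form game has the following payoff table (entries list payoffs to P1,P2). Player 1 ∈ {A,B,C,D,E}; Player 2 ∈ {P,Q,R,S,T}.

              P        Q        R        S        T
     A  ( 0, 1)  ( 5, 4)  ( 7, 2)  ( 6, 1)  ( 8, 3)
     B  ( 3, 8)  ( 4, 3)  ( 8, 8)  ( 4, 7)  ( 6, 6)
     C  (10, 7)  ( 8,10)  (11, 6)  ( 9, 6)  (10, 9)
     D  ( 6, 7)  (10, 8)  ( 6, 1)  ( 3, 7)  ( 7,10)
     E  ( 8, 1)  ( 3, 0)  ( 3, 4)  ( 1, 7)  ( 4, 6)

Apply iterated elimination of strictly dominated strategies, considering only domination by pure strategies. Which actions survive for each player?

P1 drop A (C beats it: P:10>0 Q:8>5 R:11>7 S:9>6 T:10>8)
P1 drop B (C beats it: P:10>3 Q:8>4 R:11>8 S:9>4 T:10>6)
P1 drop E (C beats it: P:10>8 Q:8>3 R:11>3 S:9>1 T:10>4)
P2 drop P (Q beats it: C:10>7 D:8>7)
P2 drop R (Q beats it: C:10>6 D:8>1)
P2 drop S (Q beats it: C:10>6 D:8>7)
P1→{C,D} P2→{Q,T}

Remaining: P1:{C,D} P2:{Q,T}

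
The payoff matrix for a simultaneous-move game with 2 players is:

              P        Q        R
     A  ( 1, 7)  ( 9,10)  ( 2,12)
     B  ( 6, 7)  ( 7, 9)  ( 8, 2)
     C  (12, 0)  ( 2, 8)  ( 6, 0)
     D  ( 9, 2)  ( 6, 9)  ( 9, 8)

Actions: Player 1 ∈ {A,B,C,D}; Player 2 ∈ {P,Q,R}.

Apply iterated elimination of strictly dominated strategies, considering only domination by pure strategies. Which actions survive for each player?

P2 drop P (Q beats it: A:10>7 B:9>7 C:8>0 D:9>2)
P1 drop C (B beats it: Q:7>2 R:8>6)
P1→{A,B,D} P2→{Q,R}

IESDS → P1:{A,B,D} P2:{Q,R}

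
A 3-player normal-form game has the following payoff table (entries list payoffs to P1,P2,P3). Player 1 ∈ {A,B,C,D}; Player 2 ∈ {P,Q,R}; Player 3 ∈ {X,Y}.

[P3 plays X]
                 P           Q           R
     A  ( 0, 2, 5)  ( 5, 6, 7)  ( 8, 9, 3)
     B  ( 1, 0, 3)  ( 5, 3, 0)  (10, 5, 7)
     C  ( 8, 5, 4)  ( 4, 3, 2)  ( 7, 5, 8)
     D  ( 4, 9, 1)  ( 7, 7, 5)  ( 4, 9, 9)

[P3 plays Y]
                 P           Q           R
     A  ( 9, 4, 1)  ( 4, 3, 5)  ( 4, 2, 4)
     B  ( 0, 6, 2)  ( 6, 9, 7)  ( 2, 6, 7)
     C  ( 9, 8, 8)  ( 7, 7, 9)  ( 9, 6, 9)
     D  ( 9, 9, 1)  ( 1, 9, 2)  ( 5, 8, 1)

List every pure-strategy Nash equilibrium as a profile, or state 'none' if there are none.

Nash profiles: (B,R,X), (C,P,Y), (D,P,Y)

(A,P,X): not NE [P1→C gives 8>0; P2→R gives 9>2]
(A,P,Y): not NE [P3→X gives 5>1]
(A,Q,X): not NE [P1→D gives 7>5; P2→R gives 9>6]
(A,Q,Y): not NE [P1→C gives 7>4; P2→P gives 4>3; P3→X gives 7>5]
(A,R,X): not NE [P1→B gives 10>8; P3→Y gives 4>3]
(A,R,Y): not NE [P1→C gives 9>4; P2→P gives 4>2]
(B,P,X): not NE [P1→C gives 8>1; P2→R gives 5>0]
(B,P,Y): not NE [P1→D gives 9>0; P2→Q gives 9>6; P3→X gives 3>2]
(B,Q,X): not NE [P1→D gives 7>5; P2→R gives 5>3; P3→Y gives 7>0]
(B,Q,Y): not NE [P1→C gives 7>6]
(B,R,X): NE
(B,R,Y): not NE [P1→C gives 9>2; P2→Q gives 9>6]
(C,P,X): not NE [P3→Y gives 8>4]
(C,P,Y): NE
(C,Q,X): not NE [P1→D gives 7>4; P2→R gives 5>3; P3→Y gives 9>2]
(C,Q,Y): not NE [P2→P gives 8>7]
(C,R,X): not NE [P1→B gives 10>7; P3→Y gives 9>8]
(C,R,Y): not NE [P2→P gives 8>6]
(D,P,X): not NE [P1→C gives 8>4]
(D,P,Y): NE
(D,Q,X): not NE [P2→R gives 9>7]
(D,Q,Y): not NE [P1→C gives 7>1; P3→X gives 5>2]
(D,R,X): not NE [P1→B gives 10>4]
(D,R,Y): not NE [P1→C gives 9>5; P2→Q gives 9>8; P3→X gives 9>1]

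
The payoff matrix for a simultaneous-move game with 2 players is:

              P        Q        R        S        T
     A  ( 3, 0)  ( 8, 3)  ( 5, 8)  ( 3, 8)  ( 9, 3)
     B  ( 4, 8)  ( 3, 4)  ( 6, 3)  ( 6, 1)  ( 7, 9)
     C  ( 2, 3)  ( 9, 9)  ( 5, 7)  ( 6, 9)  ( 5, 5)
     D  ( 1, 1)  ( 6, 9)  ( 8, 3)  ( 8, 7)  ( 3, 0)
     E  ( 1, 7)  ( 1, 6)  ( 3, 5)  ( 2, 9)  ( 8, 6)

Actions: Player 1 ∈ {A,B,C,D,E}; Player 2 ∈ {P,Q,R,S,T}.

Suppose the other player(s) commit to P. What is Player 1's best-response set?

P1 best: {B}

u_1(A vs P) = 3
u_1(B vs P) = 4
u_1(C vs P) = 2
u_1(D vs P) = 1
u_1(E vs P) = 1
max payoff 4 at {B}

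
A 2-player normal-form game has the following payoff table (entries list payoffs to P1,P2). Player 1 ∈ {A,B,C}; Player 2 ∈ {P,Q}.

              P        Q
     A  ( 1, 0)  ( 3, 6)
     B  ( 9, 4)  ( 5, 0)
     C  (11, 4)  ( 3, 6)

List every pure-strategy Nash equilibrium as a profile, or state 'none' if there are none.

PSNE: ∅

(A,P): not NE [P1→C gives 11>1; P2→Q gives 6>0]
(A,Q): not NE [P1→B gives 5>3]
(B,P): not NE [P1→C gives 11>9]
(B,Q): not NE [P2→P gives 4>0]
(C,P): not NE [P2→Q gives 6>4]
(C,Q): not NE [P1→B gives 5>3]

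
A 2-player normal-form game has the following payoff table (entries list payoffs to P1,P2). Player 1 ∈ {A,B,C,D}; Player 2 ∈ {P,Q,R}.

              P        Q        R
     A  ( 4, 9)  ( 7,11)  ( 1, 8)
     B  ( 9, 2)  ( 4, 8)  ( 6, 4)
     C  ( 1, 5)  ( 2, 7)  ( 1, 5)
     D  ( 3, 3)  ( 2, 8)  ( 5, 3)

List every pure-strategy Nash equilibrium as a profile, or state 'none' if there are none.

(A,P): not NE [P1→B gives 9>4; P2→Q gives 11>9]
(A,Q): NE
(A,R): not NE [P1→B gives 6>1; P2→Q gives 11>8]
(B,P): not NE [P2→Q gives 8>2]
(B,Q): not NE [P1→A gives 7>4]
(B,R): not NE [P2→Q gives 8>4]
(C,P): not NE [P1→B gives 9>1; P2→Q gives 7>5]
(C,Q): not NE [P1→A gives 7>2]
(C,R): not NE [P1→B gives 6>1; P2→Q gives 7>5]
(D,P): not NE [P1→B gives 9>3; P2→Q gives 8>3]
(D,Q): not NE [P1→A gives 7>2]
(D,R): not NE [P1→B gives 6>5; P2→Q gives 8>3]

PSNE = {(A,Q)}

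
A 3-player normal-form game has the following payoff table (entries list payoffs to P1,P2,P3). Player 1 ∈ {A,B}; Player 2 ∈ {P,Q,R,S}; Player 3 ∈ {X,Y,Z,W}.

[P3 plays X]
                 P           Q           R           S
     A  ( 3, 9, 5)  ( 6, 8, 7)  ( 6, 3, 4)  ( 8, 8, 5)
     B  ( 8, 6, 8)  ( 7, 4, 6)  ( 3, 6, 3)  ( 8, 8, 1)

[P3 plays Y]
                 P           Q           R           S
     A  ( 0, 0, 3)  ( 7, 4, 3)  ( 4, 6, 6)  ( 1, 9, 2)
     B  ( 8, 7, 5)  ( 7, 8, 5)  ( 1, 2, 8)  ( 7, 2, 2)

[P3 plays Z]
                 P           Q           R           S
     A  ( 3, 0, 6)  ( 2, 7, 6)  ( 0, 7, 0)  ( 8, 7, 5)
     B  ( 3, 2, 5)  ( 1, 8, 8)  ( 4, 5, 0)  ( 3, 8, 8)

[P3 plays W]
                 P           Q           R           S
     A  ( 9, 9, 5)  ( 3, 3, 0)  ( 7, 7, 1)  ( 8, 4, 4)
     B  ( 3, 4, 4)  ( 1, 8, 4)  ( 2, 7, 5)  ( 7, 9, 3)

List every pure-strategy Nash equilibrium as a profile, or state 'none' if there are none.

(A,P,X): not NE [P1→B gives 8>3; P3→Z gives 6>5]
(A,P,Y): not NE [P1→B gives 8>0; P2→S gives 9>0; P3→Z gives 6>3]
(A,P,Z): not NE [P2→S gives 7>0]
(A,P,W): not NE [P3→Z gives 6>5]
(A,Q,X): not NE [P1→B gives 7>6; P2→P gives 9>8]
(A,Q,Y): not NE [P2→S gives 9>4; P3→X gives 7>3]
(A,Q,Z): not NE [P3→X gives 7>6]
(A,Q,W): not NE [P2→P gives 9>3; P3→X gives 7>0]
(A,R,X): not NE [P2→P gives 9>3; P3→Y gives 6>4]
(A,R,Y): not NE [P2→S gives 9>6]
(A,R,Z): not NE [P1→B gives 4>0; P3→Y gives 6>0]
(A,R,W): not NE [P2→P gives 9>7; P3→Y gives 6>1]
(A,S,X): not NE [P2→P gives 9>8]
(A,S,Y): not NE [P1→B gives 7>1; P3→Z gives 5>2]
(A,S,Z): NE
(A,S,W): not NE [P2→P gives 9>4; P3→Z gives 5>4]
(B,P,X): not NE [P2→S gives 8>6]
(B,P,Y): not NE [P2→Q gives 8>7; P3→X gives 8>5]
(B,P,Z): not NE [P2→S gives 8>2; P3→X gives 8>5]
(B,P,W): not NE [P1→A gives 9>3; P2→S gives 9>4; P3→X gives 8>4]
(B,Q,X): not NE [P2→S gives 8>4; P3→Z gives 8>6]
(B,Q,Y): not NE [P3→Z gives 8>5]
(B,Q,Z): not NE [P1→A gives 2>1]
(B,Q,W): not NE [P1→A gives 3>1; P2→S gives 9>8; P3→Z gives 8>4]
(B,R,X): not NE [P1→A gives 6>3; P2→S gives 8>6; P3→Y gives 8>3]
(B,R,Y): not NE [P1→A gives 4>1; P2→Q gives 8>2]
(B,R,Z): not NE [P2→S gives 8>5; P3→Y gives 8>0]
(B,R,W): not NE [P1→A gives 7>2; P2→S gives 9>7; P3→Y gives 8>5]
(B,S,X): not NE [P3→Z gives 8>1]
(B,S,Y): not NE [P2→Q gives 8>2; P3→Z gives 8>2]
(B,S,Z): not NE [P1→A gives 8>3]
(B,S,W): not NE [P1→A gives 8>7; P3→Z gives 8>3]

Nash profiles: (A,S,Z)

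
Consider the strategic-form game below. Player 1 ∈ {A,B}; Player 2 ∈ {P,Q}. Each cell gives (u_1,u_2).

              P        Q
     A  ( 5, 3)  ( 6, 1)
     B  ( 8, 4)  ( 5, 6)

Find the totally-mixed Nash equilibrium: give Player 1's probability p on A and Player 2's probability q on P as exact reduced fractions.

(p,q) = (1/2, 1/4)

P1 indiff ⇒ q·5+(1-q)·6 = q·8+(1-q)·5 ⇒ q(-3) = (1-q)(-1) ⇒ q = 1/4
P2 indiff ⇒ p·3+(1-p)·4 = p·1+(1-p)·6 ⇒ p(2) = (1-p)(2) ⇒ p = 1/2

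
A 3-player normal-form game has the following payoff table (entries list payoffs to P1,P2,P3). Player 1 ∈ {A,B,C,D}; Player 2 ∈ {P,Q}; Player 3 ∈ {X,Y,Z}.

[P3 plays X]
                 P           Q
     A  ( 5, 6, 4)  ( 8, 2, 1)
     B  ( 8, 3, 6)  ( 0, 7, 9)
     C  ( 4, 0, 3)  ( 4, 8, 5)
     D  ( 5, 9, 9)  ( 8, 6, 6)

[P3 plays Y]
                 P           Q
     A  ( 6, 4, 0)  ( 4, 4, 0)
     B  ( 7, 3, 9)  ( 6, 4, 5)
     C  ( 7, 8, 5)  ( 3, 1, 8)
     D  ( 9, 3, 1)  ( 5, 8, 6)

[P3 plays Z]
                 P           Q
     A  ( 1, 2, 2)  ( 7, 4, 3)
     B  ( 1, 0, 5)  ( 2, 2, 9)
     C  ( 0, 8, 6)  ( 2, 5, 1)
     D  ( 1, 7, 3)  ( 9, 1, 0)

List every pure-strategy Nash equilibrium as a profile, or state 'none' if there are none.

(A,P,X): not NE [P1→B gives 8>5]
(A,P,Y): not NE [P1→D gives 9>6; P3→X gives 4>0]
(A,P,Z): not NE [P2→Q gives 4>2; P3→X gives 4>2]
(A,Q,X): not NE [P2→P gives 6>2; P3→Z gives 3>1]
(A,Q,Y): not NE [P1→B gives 6>4; P3→Z gives 3>0]
(A,Q,Z): not NE [P1→D gives 9>7]
(B,P,X): not NE [P2→Q gives 7>3; P3→Y gives 9>6]
(B,P,Y): not NE [P1→D gives 9>7; P2→Q gives 4>3]
(B,P,Z): not NE [P2→Q gives 2>0; P3→Y gives 9>5]
(B,Q,X): not NE [P1→D gives 8>0]
(B,Q,Y): not NE [P3→Z gives 9>5]
(B,Q,Z): not NE [P1→D gives 9>2]
(C,P,X): not NE [P1→B gives 8>4; P2→Q gives 8>0; P3→Z gives 6>3]
(C,P,Y): not NE [P1→D gives 9>7; P3→Z gives 6>5]
(C,P,Z): not NE [P1→D gives 1>0]
(C,Q,X): not NE [P1→D gives 8>4; P3→Y gives 8>5]
(C,Q,Y): not NE [P1→B gives 6>3; P2→P gives 8>1]
(C,Q,Z): not NE [P1→D gives 9>2; P2→P gives 8>5; P3→Y gives 8>1]
(D,P,X): not NE [P1→B gives 8>5]
(D,P,Y): not NE [P2→Q gives 8>3; P3→X gives 9>1]
(D,P,Z): not NE [P3→X gives 9>3]
(D,Q,X): not NE [P2→P gives 9>6]
(D,Q,Y): not NE [P1→B gives 6>5]
(D,Q,Z): not NE [P2→P gives 7>1; P3→Y gives 6>0]

No pure NE.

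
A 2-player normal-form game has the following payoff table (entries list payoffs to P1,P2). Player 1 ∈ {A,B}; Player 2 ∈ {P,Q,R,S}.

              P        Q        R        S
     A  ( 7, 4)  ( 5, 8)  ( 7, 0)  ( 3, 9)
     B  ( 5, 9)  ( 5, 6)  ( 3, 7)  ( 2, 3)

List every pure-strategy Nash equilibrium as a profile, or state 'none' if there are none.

NE set: (A,S)

(A,P): not NE [P2→S gives 9>4]
(A,Q): not NE [P2→S gives 9>8]
(A,R): not NE [P2→S gives 9>0]
(A,S): NE
(B,P): not NE [P1→A gives 7>5]
(B,Q): not NE [P2→P gives 9>6]
(B,R): not NE [P1→A gives 7>3; P2→P gives 9>7]
(B,S): not NE [P1→A gives 3>2; P2→P gives 9>3]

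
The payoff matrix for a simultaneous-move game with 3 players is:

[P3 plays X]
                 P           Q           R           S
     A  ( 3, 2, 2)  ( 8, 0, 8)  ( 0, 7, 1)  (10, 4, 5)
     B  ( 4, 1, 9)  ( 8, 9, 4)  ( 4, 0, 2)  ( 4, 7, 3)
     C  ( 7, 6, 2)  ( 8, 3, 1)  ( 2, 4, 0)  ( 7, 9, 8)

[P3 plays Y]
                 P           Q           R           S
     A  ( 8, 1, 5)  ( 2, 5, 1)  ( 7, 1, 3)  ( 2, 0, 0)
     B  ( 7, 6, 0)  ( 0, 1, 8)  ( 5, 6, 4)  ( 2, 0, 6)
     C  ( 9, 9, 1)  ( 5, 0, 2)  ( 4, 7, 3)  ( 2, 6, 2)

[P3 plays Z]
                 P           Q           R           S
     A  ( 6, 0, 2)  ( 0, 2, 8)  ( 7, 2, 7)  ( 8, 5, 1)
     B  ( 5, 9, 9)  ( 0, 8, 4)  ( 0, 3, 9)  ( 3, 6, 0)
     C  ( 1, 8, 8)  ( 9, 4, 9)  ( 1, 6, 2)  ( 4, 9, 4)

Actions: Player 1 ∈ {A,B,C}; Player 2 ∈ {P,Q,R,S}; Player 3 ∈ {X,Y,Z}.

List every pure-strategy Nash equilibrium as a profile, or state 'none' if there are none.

(A,P,X): not NE [P1→C gives 7>3; P2→R gives 7>2; P3→Y gives 5>2]
(A,P,Y): not NE [P1→C gives 9>8; P2→Q gives 5>1]
(A,P,Z): not NE [P2→S gives 5>0; P3→Y gives 5>2]
(A,Q,X): not NE [P2→R gives 7>0]
(A,Q,Y): not NE [P1→C gives 5>2; P3→Z gives 8>1]
(A,Q,Z): not NE [P1→C gives 9>0; P2→S gives 5>2]
(A,R,X): not NE [P1→B gives 4>0; P3→Z gives 7>1]
(A,R,Y): not NE [P2→Q gives 5>1; P3→Z gives 7>3]
(A,R,Z): not NE [P2→S gives 5>2]
(A,S,X): not NE [P2→R gives 7>4]
(A,S,Y): not NE [P2→Q gives 5>0; P3→X gives 5>0]
(A,S,Z): not NE [P3→X gives 5>1]
(B,P,X): not NE [P1→C gives 7>4; P2→Q gives 9>1]
(B,P,Y): not NE [P1→C gives 9>7; P3→Z gives 9>0]
(B,P,Z): not NE [P1→A gives 6>5]
(B,Q,X): not NE [P3→Y gives 8>4]
(B,Q,Y): not NE [P1→C gives 5>0; P2→R gives 6>1]
(B,Q,Z): not NE [P1→C gives 9>0; P2→P gives 9>8; P3→Y gives 8>4]
(B,R,X): not NE [P2→Q gives 9>0; P3→Z gives 9>2]
(B,R,Y): not NE [P1→A gives 7>5; P3→Z gives 9>4]
(B,R,Z): not NE [P1→A gives 7>0; P2→P gives 9>3]
(B,S,X): not NE [P1→A gives 10>4; P2→Q gives 9>7; P3→Y gives 6>3]
(B,S,Y): not NE [P2→R gives 6>0]
(B,S,Z): not NE [P1→A gives 8>3; P2→P gives 9>6; P3→Y gives 6>0]
(C,P,X): not NE [P2→S gives 9>6; P3→Z gives 8>2]
(C,P,Y): not NE [P3→Z gives 8>1]
(C,P,Z): not NE [P1→A gives 6>1; P2→S gives 9>8]
(C,Q,X): not NE [P2→S gives 9>3; P3→Z gives 9>1]
(C,Q,Y): not NE [P2→P gives 9>0; P3→Z gives 9>2]
(C,Q,Z): not NE [P2→S gives 9>4]
(C,R,X): not NE [P1→B gives 4>2; P2→S gives 9>4; P3→Y gives 3>0]
(C,R,Y): not NE [P1→A gives 7>4; P2→P gives 9>7]
(C,R,Z): not NE [P1→A gives 7>1; P2→S gives 9>6; P3→Y gives 3>2]
(C,S,X): not NE [P1→A gives 10>7]
(C,S,Y): not NE [P2→P gives 9>6; P3→X gives 8>2]
(C,S,Z): not NE [P1→A gives 8>4; P3→X gives 8>4]

Equilibria: none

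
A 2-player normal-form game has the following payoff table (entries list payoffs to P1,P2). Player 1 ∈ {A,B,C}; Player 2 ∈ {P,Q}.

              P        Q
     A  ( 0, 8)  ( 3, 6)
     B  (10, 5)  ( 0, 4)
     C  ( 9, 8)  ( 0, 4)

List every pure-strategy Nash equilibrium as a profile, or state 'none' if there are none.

(A,P): not NE [P1→B gives 10>0]
(A,Q): not NE [P2→P gives 8>6]
(B,P): NE
(B,Q): not NE [P1→A gives 3>0; P2→P gives 5>4]
(C,P): not NE [P1→B gives 10>9]
(C,Q): not NE [P1→A gives 3>0; P2→P gives 8>4]

Nash profiles: (B,P)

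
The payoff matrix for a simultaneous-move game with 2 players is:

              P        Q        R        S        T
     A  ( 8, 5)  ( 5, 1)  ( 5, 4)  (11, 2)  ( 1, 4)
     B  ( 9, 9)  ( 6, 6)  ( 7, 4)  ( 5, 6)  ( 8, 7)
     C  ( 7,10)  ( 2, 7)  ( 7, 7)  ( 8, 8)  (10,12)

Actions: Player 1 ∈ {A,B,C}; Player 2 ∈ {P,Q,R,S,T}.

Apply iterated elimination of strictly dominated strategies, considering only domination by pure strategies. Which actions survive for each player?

IESDS → P1:{B,C} P2:{P,T}

P2 drop Q (P beats it: A:5>1 B:9>6 C:10>7)
P2 drop R (P beats it: A:5>4 B:9>4 C:10>7)
P2 drop S (P beats it: A:5>2 B:9>6 C:10>8)
P1 drop A (B beats it: P:9>8 T:8>1)
P1→{B,C} P2→{P,T}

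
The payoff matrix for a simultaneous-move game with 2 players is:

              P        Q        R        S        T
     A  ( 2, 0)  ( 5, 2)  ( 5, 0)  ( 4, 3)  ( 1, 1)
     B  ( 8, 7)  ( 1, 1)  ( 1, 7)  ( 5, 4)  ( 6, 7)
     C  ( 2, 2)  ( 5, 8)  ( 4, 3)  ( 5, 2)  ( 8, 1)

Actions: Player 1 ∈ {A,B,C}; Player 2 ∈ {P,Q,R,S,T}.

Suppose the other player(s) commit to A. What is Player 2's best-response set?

BR_2 = {S}

u_2(P vs A) = 0
u_2(Q vs A) = 2
u_2(R vs A) = 0
u_2(S vs A) = 3
u_2(T vs A) = 1
max payoff 3 at {S}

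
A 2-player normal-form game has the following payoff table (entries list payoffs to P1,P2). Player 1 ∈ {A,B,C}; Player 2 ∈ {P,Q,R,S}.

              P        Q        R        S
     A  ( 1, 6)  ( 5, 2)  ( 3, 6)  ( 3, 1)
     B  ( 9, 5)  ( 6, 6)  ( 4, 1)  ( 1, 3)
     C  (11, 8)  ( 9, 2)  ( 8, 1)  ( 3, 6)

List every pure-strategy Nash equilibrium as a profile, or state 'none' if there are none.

(A,P): not NE [P1→C gives 11>1]
(A,Q): not NE [P1→C gives 9>5; P2→R gives 6>2]
(A,R): not NE [P1→C gives 8>3]
(A,S): not NE [P2→R gives 6>1]
(B,P): not NE [P1→C gives 11>9; P2→Q gives 6>5]
(B,Q): not NE [P1→C gives 9>6]
(B,R): not NE [P1→C gives 8>4; P2→Q gives 6>1]
(B,S): not NE [P1→C gives 3>1; P2→Q gives 6>3]
(C,P): NE
(C,Q): not NE [P2→P gives 8>2]
(C,R): not NE [P2→P gives 8>1]
(C,S): not NE [P2→P gives 8>6]

PSNE = {(C,P)}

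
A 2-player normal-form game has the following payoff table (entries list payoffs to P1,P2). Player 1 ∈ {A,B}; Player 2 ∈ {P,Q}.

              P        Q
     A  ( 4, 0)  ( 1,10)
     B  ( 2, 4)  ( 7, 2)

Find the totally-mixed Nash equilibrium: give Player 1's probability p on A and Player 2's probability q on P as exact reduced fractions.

P1 indiff ⇒ q·4+(1-q)·1 = q·2+(1-q)·7 ⇒ q(2) = (1-q)(6) ⇒ q = 3/4
P2 indiff ⇒ p·0+(1-p)·4 = p·10+(1-p)·2 ⇒ p(-10) = (1-p)(-2) ⇒ p = 1/6

P1 mixes 1/6 on A; P2 mixes 3/4 on P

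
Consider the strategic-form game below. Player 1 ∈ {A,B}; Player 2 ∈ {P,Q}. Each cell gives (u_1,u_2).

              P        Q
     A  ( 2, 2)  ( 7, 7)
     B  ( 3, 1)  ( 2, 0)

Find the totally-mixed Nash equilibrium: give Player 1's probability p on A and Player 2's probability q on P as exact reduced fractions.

P1 mixes 1/6 on A; P2 mixes 5/6 on P

P1 indiff ⇒ q·2+(1-q)·7 = q·3+(1-q)·2 ⇒ q(-1) = (1-q)(-5) ⇒ q = 5/6
P2 indiff ⇒ p·2+(1-p)·1 = p·7+(1-p)·0 ⇒ p(-5) = (1-p)(-1) ⇒ p = 1/6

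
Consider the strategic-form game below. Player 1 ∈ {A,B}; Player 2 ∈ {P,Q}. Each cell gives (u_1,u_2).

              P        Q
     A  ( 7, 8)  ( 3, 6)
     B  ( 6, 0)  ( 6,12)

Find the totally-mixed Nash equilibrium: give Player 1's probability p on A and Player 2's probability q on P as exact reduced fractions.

P1 indiff ⇒ q·7+(1-q)·3 = q·6+(1-q)·6 ⇒ q(1) = (1-q)(3) ⇒ q = 3/4
P2 indiff ⇒ p·8+(1-p)·0 = p·6+(1-p)·12 ⇒ p(2) = (1-p)(12) ⇒ p = 6/7

p=6/7, q=3/4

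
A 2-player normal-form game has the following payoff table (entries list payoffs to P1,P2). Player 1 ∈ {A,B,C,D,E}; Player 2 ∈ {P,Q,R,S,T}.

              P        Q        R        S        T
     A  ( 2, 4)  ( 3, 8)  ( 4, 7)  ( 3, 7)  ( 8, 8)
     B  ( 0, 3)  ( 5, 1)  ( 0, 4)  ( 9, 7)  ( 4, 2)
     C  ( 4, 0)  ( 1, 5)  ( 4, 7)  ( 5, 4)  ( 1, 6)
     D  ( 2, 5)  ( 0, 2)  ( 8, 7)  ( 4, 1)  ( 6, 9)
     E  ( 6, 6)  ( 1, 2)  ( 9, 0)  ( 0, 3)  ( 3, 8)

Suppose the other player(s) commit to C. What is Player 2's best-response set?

u_2(P vs C) = 0
u_2(Q vs C) = 5
u_2(R vs C) = 7
u_2(S vs C) = 4
u_2(T vs C) = 6
max payoff 7 at {R}

argmax u_2 = {R}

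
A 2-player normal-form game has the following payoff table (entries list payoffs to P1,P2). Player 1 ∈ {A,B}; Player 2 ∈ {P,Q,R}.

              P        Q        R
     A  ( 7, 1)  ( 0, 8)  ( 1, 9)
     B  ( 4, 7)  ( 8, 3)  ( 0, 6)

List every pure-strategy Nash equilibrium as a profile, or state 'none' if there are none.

Nash profiles: (A,R)

(A,P): not NE [P2→R gives 9>1]
(A,Q): not NE [P1→B gives 8>0; P2→R gives 9>8]
(A,R): NE
(B,P): not NE [P1→A gives 7>4]
(B,Q): not NE [P2→P gives 7>3]
(B,R): not NE [P1→A gives 1>0; P2→P gives 7>6]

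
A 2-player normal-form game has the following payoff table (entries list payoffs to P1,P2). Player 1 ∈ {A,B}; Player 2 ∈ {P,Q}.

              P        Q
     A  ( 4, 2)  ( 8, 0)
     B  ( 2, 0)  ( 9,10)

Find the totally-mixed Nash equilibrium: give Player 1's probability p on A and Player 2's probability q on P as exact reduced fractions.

(p,q) = (5/6, 1/3)

P1 indiff ⇒ q·4+(1-q)·8 = q·2+(1-q)·9 ⇒ q(2) = (1-q)(1) ⇒ q = 1/3
P2 indiff ⇒ p·2+(1-p)·0 = p·0+(1-p)·10 ⇒ p(2) = (1-p)(10) ⇒ p = 5/6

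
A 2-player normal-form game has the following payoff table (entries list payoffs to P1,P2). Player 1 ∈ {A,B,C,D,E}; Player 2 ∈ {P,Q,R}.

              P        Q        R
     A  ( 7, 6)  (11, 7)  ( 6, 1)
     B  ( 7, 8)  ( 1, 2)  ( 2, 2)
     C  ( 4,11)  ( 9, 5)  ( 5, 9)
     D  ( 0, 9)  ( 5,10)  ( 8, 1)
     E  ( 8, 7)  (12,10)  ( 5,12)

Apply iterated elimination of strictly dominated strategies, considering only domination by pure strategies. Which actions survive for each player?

P1 drop B (E beats it: P:8>7 Q:12>1 R:5>2)
P1 drop C (A beats it: P:7>4 Q:11>9 R:6>5)
P2 drop P (Q beats it: A:7>6 D:10>9 E:10>7)
P1→{A,D,E} P2→{Q,R}

Survivors P1:{A,D,E} P2:{Q,R}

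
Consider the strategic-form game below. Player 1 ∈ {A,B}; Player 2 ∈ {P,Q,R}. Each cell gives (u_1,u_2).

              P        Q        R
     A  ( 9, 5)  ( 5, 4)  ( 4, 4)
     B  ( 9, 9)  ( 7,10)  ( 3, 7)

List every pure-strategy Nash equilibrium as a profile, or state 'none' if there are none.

(A,P): NE
(A,Q): not NE [P1→B gives 7>5; P2→P gives 5>4]
(A,R): not NE [P2→P gives 5>4]
(B,P): not NE [P2→Q gives 10>9]
(B,Q): NE
(B,R): not NE [P1→A gives 4>3; P2→Q gives 10>7]

NE set: (A,P), (B,Q)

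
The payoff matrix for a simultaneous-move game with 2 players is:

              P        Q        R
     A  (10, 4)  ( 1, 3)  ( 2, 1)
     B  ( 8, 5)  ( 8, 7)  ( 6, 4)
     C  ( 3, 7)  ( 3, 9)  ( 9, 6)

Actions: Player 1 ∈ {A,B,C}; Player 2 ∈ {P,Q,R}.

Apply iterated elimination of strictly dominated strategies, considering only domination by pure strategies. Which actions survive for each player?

IESDS → P1:{A,B} P2:{P,Q}

P2 drop R (P beats it: A:4>1 B:5>4 C:7>6)
P1 drop C (B beats it: P:8>3 Q:8>3)
P1→{A,B} P2→{P,Q}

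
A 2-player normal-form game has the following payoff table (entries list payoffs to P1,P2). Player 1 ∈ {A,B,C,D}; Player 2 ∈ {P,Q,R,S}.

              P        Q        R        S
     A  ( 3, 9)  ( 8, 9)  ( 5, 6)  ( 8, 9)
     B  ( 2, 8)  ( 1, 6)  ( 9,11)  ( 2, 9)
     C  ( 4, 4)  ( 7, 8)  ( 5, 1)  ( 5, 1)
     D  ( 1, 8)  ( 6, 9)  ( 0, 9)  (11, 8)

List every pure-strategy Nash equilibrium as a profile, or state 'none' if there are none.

(A,P): not NE [P1→C gives 4>3]
(A,Q): NE
(A,R): not NE [P1→B gives 9>5; P2→S gives 9>6]
(A,S): not NE [P1→D gives 11>8]
(B,P): not NE [P1→C gives 4>2; P2→R gives 11>8]
(B,Q): not NE [P1→A gives 8>1; P2→R gives 11>6]
(B,R): NE
(B,S): not NE [P1→D gives 11>2; P2→R gives 11>9]
(C,P): not NE [P2→Q gives 8>4]
(C,Q): not NE [P1→A gives 8>7]
(C,R): not NE [P1→B gives 9>5; P2→Q gives 8>1]
(C,S): not NE [P1→D gives 11>5; P2→Q gives 8>1]
(D,P): not NE [P1→C gives 4>1; P2→R gives 9>8]
(D,Q): not NE [P1→A gives 8>6]
(D,R): not NE [P1→B gives 9>0]
(D,S): not NE [P2→R gives 9>8]

Nash profiles: (A,Q), (B,R)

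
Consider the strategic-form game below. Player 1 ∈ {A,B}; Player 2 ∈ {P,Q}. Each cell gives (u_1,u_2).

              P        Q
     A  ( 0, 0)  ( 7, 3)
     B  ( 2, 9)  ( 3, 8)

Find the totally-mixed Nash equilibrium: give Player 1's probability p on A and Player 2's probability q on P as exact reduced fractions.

P1 mixes 1/4 on A; P2 mixes 2/3 on P

P1 indiff ⇒ q·0+(1-q)·7 = q·2+(1-q)·3 ⇒ q(-2) = (1-q)(-4) ⇒ q = 2/3
P2 indiff ⇒ p·0+(1-p)·9 = p·3+(1-p)·8 ⇒ p(-3) = (1-p)(-1) ⇒ p = 1/4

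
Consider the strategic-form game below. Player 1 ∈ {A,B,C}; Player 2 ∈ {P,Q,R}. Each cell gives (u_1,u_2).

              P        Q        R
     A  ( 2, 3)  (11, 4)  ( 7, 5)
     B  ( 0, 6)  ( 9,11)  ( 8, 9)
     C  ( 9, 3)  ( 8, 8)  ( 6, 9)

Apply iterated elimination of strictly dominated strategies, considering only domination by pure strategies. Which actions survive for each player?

P2 drop P (Q beats it: A:4>3 B:11>6 C:8>3)
P1 drop C (A beats it: Q:11>8 R:7>6)
P1→{A,B} P2→{Q,R}

IESDS → P1:{A,B} P2:{Q,R}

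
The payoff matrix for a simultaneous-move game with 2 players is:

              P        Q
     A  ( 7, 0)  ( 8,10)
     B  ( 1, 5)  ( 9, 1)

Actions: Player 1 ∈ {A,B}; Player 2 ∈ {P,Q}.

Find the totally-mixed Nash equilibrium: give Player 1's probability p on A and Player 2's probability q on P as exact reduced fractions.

P1 indiff ⇒ q·7+(1-q)·8 = q·1+(1-q)·9 ⇒ q(6) = (1-q)(1) ⇒ q = 1/7
P2 indiff ⇒ p·0+(1-p)·5 = p·10+(1-p)·1 ⇒ p(-10) = (1-p)(-4) ⇒ p = 2/7

(p,q) = (2/7, 1/7)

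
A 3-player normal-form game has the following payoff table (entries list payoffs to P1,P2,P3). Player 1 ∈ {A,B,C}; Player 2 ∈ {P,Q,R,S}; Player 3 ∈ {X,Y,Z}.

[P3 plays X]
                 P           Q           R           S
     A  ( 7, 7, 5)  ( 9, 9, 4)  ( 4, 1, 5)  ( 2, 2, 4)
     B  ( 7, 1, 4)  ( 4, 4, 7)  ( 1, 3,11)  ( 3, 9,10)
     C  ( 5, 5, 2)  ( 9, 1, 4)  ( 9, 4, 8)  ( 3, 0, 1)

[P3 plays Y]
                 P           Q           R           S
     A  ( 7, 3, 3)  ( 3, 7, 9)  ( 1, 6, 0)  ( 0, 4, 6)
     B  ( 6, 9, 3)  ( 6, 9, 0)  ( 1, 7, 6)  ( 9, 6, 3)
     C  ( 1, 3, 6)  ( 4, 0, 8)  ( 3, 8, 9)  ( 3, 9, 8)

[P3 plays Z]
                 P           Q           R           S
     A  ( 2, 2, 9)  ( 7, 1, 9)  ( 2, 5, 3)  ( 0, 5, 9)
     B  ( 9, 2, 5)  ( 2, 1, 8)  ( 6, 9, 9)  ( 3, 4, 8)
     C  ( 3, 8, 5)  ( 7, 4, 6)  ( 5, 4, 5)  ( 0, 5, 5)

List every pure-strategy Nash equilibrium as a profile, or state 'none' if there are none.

NE set: (B,S,X)

(A,P,X): not NE [P2→Q gives 9>7; P3→Z gives 9>5]
(A,P,Y): not NE [P2→Q gives 7>3; P3→Z gives 9>3]
(A,P,Z): not NE [P1→B gives 9>2; P2→S gives 5>2]
(A,Q,X): not NE [P3→Z gives 9>4]
(A,Q,Y): not NE [P1→B gives 6>3]
(A,Q,Z): not NE [P2→S gives 5>1]
(A,R,X): not NE [P1→C gives 9>4; P2→Q gives 9>1]
(A,R,Y): not NE [P1→C gives 3>1; P2→Q gives 7>6; P3→X gives 5>0]
(A,R,Z): not NE [P1→B gives 6>2; P3→X gives 5>3]
(A,S,X): not NE [P1→C gives 3>2; P2→Q gives 9>2; P3→Z gives 9>4]
(A,S,Y): not NE [P1→B gives 9>0; P2→Q gives 7>4; P3→Z gives 9>6]
(A,S,Z): not NE [P1→B gives 3>0]
(B,P,X): not NE [P2→S gives 9>1; P3→Z gives 5>4]
(B,P,Y): not NE [P1→A gives 7>6; P3→Z gives 5>3]
(B,P,Z): not NE [P2→R gives 9>2]
(B,Q,X): not NE [P1→C gives 9>4; P2→S gives 9>4; P3→Z gives 8>7]
(B,Q,Y): not NE [P3→Z gives 8>0]
(B,Q,Z): not NE [P1→C gives 7>2; P2→R gives 9>1]
(B,R,X): not NE [P1→C gives 9>1; P2→S gives 9>3]
(B,R,Y): not NE [P1→C gives 3>1; P2→Q gives 9>7; P3→X gives 11>6]
(B,R,Z): not NE [P3→X gives 11>9]
(B,S,X): NE
(B,S,Y): not NE [P2→Q gives 9>6; P3→X gives 10>3]
(B,S,Z): not NE [P2→R gives 9>4; P3→X gives 10>8]
(C,P,X): not NE [P1→B gives 7>5; P3→Y gives 6>2]
(C,P,Y): not NE [P1→A gives 7>1; P2→S gives 9>3]
(C,P,Z): not NE [P1→B gives 9>3; P3→Y gives 6>5]
(C,Q,X): not NE [P2→P gives 5>1; P3→Y gives 8>4]
(C,Q,Y): not NE [P1→B gives 6>4; P2→S gives 9>0]
(C,Q,Z): not NE [P2→P gives 8>4; P3→Y gives 8>6]
(C,R,X): not NE [P2→P gives 5>4; P3→Y gives 9>8]
(C,R,Y): not NE [P2→S gives 9>8]
(C,R,Z): not NE [P1→B gives 6>5; P2→P gives 8>4; P3→Y gives 9>5]
(C,S,X): not NE [P2→P gives 5>0; P3→Y gives 8>1]
(C,S,Y): not NE [P1→B gives 9>3]
(C,S,Z): not NE [P1→B gives 3>0; P2→P gives 8>5; P3→Y gives 8>5]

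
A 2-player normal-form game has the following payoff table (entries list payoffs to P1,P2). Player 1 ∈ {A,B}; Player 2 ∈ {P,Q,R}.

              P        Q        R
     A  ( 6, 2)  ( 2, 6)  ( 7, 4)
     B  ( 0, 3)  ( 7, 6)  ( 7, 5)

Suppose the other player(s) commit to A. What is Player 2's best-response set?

u_2(P vs A) = 2
u_2(Q vs A) = 6
u_2(R vs A) = 4
max payoff 6 at {Q}

BR_2 = {Q}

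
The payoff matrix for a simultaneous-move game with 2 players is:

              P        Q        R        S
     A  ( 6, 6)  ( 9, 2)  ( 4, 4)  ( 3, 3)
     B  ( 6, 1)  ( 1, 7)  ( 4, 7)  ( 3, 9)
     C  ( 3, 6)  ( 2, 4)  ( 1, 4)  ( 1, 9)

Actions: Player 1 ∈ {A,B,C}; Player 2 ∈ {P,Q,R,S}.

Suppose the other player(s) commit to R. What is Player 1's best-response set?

P1 best: {A,B}

u_1(A vs R) = 4
u_1(B vs R) = 4
u_1(C vs R) = 1
max payoff 4 at {A,B}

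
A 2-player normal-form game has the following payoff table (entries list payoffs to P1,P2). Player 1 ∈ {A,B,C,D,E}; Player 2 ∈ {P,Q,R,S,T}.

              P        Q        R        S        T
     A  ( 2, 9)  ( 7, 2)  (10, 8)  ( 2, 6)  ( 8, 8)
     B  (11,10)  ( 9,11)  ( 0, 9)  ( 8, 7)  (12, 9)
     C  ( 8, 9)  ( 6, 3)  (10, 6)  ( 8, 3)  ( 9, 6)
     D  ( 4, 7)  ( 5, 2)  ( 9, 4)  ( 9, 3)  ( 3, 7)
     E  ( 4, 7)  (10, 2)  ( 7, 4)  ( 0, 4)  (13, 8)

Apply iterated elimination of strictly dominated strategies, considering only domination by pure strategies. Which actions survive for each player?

P2 drop R (P beats it: A:9>8 B:10>9 C:9>6 D:7>4 E:7>4)
P1 drop A (B beats it: P:11>2 Q:9>7 S:8>2 T:12>8)
P2 drop S (P beats it: B:10>7 C:9>3 D:7>3 E:7>4)
P1 drop C (B beats it: P:11>8 Q:9>6 T:12>9)
P1 drop D (B beats it: P:11>4 Q:9>5 T:12>3)
P1→{B,E} P2→{P,Q,T}

IESDS → P1:{B,E} P2:{P,Q,T}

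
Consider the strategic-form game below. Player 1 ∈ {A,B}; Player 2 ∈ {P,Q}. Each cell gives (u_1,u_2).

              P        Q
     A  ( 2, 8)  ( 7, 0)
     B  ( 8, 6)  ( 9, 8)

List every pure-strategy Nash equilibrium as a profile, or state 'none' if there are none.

(A,P): not NE [P1→B gives 8>2]
(A,Q): not NE [P1→B gives 9>7; P2→P gives 8>0]
(B,P): not NE [P2→Q gives 8>6]
(B,Q): NE

NE set: (B,Q)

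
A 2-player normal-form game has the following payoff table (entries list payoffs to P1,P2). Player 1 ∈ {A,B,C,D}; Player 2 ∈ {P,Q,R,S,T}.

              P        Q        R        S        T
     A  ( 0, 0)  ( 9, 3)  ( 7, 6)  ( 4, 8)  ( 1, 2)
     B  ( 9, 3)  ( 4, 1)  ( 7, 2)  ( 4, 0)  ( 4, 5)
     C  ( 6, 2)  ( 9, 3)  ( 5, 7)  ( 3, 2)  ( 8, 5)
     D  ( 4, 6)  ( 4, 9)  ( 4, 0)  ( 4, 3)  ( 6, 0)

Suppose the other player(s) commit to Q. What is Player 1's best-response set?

u_1(A vs Q) = 9
u_1(B vs Q) = 4
u_1(C vs Q) = 9
u_1(D vs Q) = 4
max payoff 9 at {A,C}

P1 best: {A,C}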